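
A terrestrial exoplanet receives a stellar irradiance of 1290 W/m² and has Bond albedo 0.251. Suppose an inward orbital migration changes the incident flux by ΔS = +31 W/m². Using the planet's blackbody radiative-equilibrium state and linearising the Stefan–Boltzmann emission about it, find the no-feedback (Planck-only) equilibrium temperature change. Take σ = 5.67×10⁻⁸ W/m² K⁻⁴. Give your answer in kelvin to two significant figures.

1.5 K

The baseline emission temperature is T_e = 255.5 K.
TOA radiative forcing: ΔF = (1−α)ΔS/4 = 0.749·(+31)/4 = 5.805 W/m².
Linearising σT⁴ gives d(σT⁴)/dT = 4σT_e³ = 3.782 W/m² per K.
So ΔT₀ = 5.805/3.782 = 1.53 K.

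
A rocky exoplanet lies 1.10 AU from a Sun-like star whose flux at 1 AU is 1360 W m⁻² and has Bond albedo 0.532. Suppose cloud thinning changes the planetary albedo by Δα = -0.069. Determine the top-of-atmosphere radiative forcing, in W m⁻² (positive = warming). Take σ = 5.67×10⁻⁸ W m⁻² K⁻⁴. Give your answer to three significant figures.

19.4 W m⁻²

Irradiance scales as 1/d², so S = 1360 W m⁻² × (1/1.10)² = 1124 W m⁻².
The change in absorbed flux is Δ[S(1−α)/4] = −SΔα/4 = 19.39 W m⁻².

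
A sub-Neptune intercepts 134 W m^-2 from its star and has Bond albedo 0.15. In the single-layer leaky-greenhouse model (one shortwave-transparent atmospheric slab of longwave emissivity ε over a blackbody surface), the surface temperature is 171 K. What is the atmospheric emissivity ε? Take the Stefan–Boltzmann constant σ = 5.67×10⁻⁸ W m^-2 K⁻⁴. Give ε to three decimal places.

0.825

TOA balance gives T_e = 149.7 K.
Since (2−ε)/2 = (T_e/T_s)⁴ = 0.5873, ε = 0.8253.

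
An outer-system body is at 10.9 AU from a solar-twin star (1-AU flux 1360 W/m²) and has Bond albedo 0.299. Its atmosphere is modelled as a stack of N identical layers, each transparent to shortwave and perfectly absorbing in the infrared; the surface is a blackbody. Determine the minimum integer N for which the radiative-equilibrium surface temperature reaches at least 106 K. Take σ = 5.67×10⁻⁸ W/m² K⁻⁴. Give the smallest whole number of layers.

3

Irradiance scales as 1/d², so S = 1360 W/m² × (1/10.9)² = 11.45 W/m².
OLR = S(1−α)/4 = 2.006 W/m²; the top layer radiates at T_e = 77.12 K.
T_s = (N+1)^(1/4)·T_e ≥ 106 K requires N+1 ≥ (T_s/T_e)⁴ = (106/77.12)⁴ = 3.568.
The minimum whole number is N = 3.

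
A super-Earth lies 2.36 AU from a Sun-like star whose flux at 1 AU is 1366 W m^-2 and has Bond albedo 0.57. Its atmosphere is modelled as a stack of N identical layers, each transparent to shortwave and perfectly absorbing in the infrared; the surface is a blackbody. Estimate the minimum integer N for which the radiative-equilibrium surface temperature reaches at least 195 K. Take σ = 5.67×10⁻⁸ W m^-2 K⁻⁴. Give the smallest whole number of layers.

Flux at the orbit: S = 1366/(2.36)² = 245.3 W m^-2.
OLR = S(1−α)/4 = 26.37 W m^-2; the top layer radiates at T_e = 146.8 K.
Need (N+1)T_e⁴ ≥ T_s⁴, i.e. N+1 ≥ (195/146.8)⁴ = 3.109.
Rounding up, N = 3.

3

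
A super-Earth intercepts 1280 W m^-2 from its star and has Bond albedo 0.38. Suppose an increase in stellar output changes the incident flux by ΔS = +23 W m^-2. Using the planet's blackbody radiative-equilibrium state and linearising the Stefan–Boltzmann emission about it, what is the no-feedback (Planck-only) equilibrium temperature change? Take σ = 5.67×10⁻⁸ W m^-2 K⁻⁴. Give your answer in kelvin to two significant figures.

1.1 kelvin

The baseline emission temperature is T_e = 243.2 K.
TOA radiative forcing: ΔF = (1−α)ΔS/4 = 0.62·(+23)/4 = 3.565 W m^-2.
The Planck feedback parameter is 4σT_e³ = 3.263 W m^-2/K.
ΔT₀ = ΔF/λ_P = 3.565/3.263 = 1.09 K.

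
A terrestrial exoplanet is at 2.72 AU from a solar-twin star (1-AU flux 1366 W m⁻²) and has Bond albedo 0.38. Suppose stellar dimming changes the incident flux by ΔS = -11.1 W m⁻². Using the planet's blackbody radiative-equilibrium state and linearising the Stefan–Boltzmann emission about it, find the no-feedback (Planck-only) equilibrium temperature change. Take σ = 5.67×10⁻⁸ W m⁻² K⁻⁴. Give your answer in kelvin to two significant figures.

By the inverse-square law, S = 1366/2.72² = 184.6 W m⁻².
Unperturbed T_e = [184.6·(1−0.38)/(4σ)]^¼ = 149.9 K.
ΔF = Δ[S(1−α)]/4 = (1−0.38)·-11.1/4 = -1.720 W m⁻².
Linearising σT⁴ gives d(σT⁴)/dT = 4σT_e³ = 0.7637 W m⁻² per K.
ΔT₀ = ΔF/λ_P = -1.720/0.7637 = -2.25 K.

-2.3 kelvin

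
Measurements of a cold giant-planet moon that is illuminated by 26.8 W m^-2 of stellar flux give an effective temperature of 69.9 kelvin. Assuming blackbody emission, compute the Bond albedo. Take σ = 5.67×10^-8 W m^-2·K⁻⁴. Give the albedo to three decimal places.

Rearranging the radiative balance, α = 1 − 4σT⁴/S.
σT⁴ = 1.354 W m^-2, so 4σT⁴ = 5.414 W m^-2.
1−α = 5.414/26.80 = 0.2020, so α = 0.7980.

0.798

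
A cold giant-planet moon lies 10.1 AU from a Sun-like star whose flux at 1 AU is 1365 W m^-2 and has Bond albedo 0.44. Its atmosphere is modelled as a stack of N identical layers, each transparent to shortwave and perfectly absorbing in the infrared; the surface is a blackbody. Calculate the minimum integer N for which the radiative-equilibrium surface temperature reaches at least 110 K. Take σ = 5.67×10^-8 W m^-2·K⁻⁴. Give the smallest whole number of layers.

4

Irradiance scales as 1/d², so S = 1365 W m^-2 × (1/10.1)² = 13.38 W m^-2.
The effective emission temperature is T_e = [S(1−α)/(4σ)]^¼ = 75.82 K.
T_s = (N+1)^(1/4)·T_e ≥ 110 K requires N+1 ≥ (T_s/T_e)⁴ = (110/75.82)⁴ = 4.431.
Rounding up, N = 4.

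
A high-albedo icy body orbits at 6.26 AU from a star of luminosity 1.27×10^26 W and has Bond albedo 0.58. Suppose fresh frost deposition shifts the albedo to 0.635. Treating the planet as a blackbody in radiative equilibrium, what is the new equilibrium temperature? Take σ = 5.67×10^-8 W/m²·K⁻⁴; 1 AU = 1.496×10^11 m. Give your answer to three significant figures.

65.6 K

d = 6.26 × 1.496×10^11 m = 9.365×10^11 m.
Spreading L over a sphere of radius d: S = 1.27×10^26/(4π·9.36×10^11²) = 11.52 W/m².
With the new albedo, S(1−α₂)/4 = 1.052 W/m², so T₂ = 65.62 K.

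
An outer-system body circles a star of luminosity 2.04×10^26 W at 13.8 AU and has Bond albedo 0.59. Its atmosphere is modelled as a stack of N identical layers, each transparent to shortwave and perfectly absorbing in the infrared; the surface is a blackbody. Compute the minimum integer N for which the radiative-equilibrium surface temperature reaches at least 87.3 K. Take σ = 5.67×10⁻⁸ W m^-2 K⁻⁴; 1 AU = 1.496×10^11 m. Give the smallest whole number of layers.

d = 13.8 × 1.496×10^11 m = 2.064×10^12 m.
Spreading L over a sphere of radius d: S = 2.04×10^26/(4π·2.06×10^12²) = 3.809 W m^-2.
Top-of-atmosphere balance: σT_e⁴ = S(1−α)/4 = 0.3904 W m^-2 → T_e = 51.23 K.
Need (N+1)T_e⁴ ≥ T_s⁴, i.e. N+1 ≥ (87.3/51.23)⁴ = 8.436.
The minimum whole number is N = 8.

8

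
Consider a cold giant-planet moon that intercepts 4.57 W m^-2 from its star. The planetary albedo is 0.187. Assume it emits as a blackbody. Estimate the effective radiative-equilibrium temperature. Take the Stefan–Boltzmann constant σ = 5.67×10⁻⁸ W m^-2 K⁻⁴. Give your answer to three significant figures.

63.6 K

Averaging over the sphere, the absorbed flux is S(1−α)/4 = 0.9289 W m^-2.
Balancing against σT⁴: T = (0.9289/5.67×10⁻⁸)^(1/4) = 63.62 K.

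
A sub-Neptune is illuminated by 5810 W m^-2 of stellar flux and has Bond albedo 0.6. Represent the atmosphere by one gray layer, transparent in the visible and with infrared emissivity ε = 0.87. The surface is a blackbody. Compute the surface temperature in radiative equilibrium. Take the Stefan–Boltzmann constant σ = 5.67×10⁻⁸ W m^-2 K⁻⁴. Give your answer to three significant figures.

367 K

Effective emission temperature (TOA balance): σT_e⁴ = S(1−α)/4 = 581.0 W m^-2 → T_e = 318.2 K.
Surface balance with a leaky layer gives σT_s⁴ = σT_e⁴·2/(2−ε), so T_s = T_e·[2/(2−0.87)]^(1/4) = 367.0 K.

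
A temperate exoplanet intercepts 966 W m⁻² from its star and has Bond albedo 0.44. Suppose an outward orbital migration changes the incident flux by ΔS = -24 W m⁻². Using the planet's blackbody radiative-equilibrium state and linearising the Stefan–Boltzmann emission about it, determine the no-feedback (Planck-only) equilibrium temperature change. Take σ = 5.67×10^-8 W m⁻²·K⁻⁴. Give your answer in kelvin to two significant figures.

Reference equilibrium: T_e = [S(1−α)/(4σ)]^(1/4) = 221.0 K.
TOA radiative forcing: ΔF = (1−α)ΔS/4 = 0.56·(-24)/4 = -3.360 W m⁻².
Planck response: λ_P = 4σT_e³ = 4·5.67×10⁻⁸·(221.0)³ = 2.448 W m⁻²/K.
So ΔT₀ = -3.360/2.448 = -1.37 K.

-1.4 kelvin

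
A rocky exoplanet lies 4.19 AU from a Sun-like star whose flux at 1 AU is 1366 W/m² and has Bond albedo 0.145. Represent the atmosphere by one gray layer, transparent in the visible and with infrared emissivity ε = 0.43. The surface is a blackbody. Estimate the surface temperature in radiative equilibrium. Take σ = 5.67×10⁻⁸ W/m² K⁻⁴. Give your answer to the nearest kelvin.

139 K

Irradiance scales as 1/d², so S = 1366 W/m² × (1/4.19)² = 77.81 W/m².
Effective emission temperature (TOA balance): σT_e⁴ = S(1−α)/4 = 16.63 W/m² → T_e = 130.9 K.
For a single slab of emissivity ε, T_s⁴ = 2T_e⁴/(2−ε); thus T_s = 130.9·(1.274)^(1/4) = 139.0 K.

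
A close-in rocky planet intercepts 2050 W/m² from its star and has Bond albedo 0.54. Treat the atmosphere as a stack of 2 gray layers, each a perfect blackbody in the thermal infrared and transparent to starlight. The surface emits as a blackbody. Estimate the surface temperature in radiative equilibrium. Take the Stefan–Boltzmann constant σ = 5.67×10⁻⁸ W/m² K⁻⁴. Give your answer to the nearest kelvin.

The effective emission temperature is T_e = [S(1−α)/(4σ)]^¼ = 253.9 K.
With N = 2 opaque layers, T_s = (N+1)^(1/4)·T_e = 3^(1/4)·253.9 = 334.2 K.

334 K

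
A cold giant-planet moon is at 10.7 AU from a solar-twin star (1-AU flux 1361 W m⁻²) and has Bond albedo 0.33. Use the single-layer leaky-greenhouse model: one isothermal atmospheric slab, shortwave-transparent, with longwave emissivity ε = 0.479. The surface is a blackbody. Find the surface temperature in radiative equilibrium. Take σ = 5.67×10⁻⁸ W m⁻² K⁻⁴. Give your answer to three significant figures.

82.4 K

Flux at the orbit: S = 1361/(10.7)² = 11.89 W m⁻².
At the top of the atmosphere, σT_e⁴ = S(1−α)/4 = 1.991 W m⁻², giving T_e = 76.98 K.
For a single slab of emissivity ε, T_s⁴ = 2T_e⁴/(2−ε); thus T_s = 76.98·(1.315)^(1/4) = 82.43 K.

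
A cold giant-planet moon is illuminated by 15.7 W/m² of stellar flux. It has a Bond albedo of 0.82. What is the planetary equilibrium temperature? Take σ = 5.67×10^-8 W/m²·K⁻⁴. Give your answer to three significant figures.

Absorbed flux (global mean): S(1−α)/4 = 15.70·0.18/4 = 0.7065 W/m².
Balancing against σT⁴: T = (0.7065/5.67×10⁻⁸)^(1/4) = 59.41 K.

59.4 K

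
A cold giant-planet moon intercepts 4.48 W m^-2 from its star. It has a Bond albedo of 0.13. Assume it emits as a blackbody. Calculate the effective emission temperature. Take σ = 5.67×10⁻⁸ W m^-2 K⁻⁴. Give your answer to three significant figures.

64.4 K

Absorbed flux (global mean): S(1−α)/4 = 4.480·0.87/4 = 0.9744 W m^-2.
Balancing against σT⁴: T = (0.9744/5.67×10⁻⁸)^(1/4) = 64.39 K.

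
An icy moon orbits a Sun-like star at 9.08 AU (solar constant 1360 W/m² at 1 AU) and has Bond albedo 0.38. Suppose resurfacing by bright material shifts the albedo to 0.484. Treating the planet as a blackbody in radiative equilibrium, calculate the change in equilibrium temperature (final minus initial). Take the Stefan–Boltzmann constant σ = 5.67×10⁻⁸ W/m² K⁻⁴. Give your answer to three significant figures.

-3.68 K

By the inverse-square law, S = 1360/9.08² = 16.50 W/m².
With α = 0.38, T₁ = 81.95 K.
After:  T₂ = [16.50·0.516/(4σ)]^(1/4) = 78.27 K.
Change: 78.27 − 81.95 = -3.677 K.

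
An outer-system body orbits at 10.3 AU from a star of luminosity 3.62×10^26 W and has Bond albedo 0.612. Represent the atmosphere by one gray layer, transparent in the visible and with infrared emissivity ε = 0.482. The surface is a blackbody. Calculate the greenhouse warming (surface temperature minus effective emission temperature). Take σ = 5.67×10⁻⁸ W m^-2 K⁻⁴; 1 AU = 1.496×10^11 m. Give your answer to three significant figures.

d = 10.3 × 1.496×10^11 m = 1.541×10^12 m.
Flux at the orbit: S = L/(4πd²) = 3.62×10^26/(4π·(1.54×10^12)²) = 12.13 W m^-2.
The planet radiates to space at T_e = [S(1−α)/(4σ)]^(1/4) = 67.50 K.
Surface balance with a leaky layer gives σT_s⁴ = σT_e⁴·2/(2−ε), so T_s = T_e·[2/(2−0.482)]^(1/4) = 72.31 K.
Greenhouse warming: T_s − T_e = 4.817 K.

4.82 K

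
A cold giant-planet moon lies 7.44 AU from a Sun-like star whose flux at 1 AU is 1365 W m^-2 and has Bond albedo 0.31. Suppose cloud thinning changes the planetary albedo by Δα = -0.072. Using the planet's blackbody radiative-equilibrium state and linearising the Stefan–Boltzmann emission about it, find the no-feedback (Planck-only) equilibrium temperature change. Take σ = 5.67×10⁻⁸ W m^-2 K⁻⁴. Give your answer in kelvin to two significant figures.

2.4 K

By the inverse-square law, S = 1365/7.44² = 24.66 W m^-2.
Reference equilibrium: T_e = [S(1−α)/(4σ)]^(1/4) = 93.07 K.
TOA radiative forcing: ΔF = −S·Δα/4 = −24.66·(-0.072)/4 = 0.4439 W m^-2.
Linearising σT⁴ gives d(σT⁴)/dT = 4σT_e³ = 0.1828 W m^-2 per K.
So ΔT₀ = 0.4439/0.1828 = 2.43 K.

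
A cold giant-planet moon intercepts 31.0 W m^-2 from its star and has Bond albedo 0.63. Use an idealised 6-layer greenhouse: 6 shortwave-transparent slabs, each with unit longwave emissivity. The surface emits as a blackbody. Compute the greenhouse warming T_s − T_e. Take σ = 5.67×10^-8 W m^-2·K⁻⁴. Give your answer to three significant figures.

52.8 kelvin

OLR = S(1−α)/4 = 2.868 W m^-2; the top layer radiates at T_e = 84.33 K.
Surface: T_s = (7)^¼·T_e = 137.2 K.
Warming: T_s − T_e = 52.84 K.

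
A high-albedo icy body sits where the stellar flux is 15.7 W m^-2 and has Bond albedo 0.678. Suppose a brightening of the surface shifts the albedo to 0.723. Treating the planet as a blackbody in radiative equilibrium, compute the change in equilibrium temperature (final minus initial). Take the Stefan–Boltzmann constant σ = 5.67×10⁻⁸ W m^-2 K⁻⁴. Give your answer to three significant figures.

With α = 0.678, T₁ = 68.71 K.
After:  T₂ = [15.70·0.277/(4σ)]^(1/4) = 66.17 K.
Change: 66.17 − 68.71 = -2.538 K.

-2.54 K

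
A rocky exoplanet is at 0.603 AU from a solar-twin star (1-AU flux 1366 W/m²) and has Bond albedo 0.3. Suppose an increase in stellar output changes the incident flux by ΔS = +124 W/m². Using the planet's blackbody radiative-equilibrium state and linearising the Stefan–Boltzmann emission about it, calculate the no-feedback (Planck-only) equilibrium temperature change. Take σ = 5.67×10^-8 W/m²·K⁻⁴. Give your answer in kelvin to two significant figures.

By the inverse-square law, S = 1366/0.603² = 3757 W/m².
Reference equilibrium: T_e = [S(1−α)/(4σ)]^(1/4) = 328.1 K.
TOA radiative forcing: ΔF = (1−α)ΔS/4 = 0.7·(+124)/4 = 21.70 W/m².
Planck response: λ_P = 4σT_e³ = 4·5.67×10⁻⁸·(328.1)³ = 8.014 W/m²/K.
ΔT₀ = ΔF/λ_P = 21.70/8.014 = 2.71 K.

2.7 K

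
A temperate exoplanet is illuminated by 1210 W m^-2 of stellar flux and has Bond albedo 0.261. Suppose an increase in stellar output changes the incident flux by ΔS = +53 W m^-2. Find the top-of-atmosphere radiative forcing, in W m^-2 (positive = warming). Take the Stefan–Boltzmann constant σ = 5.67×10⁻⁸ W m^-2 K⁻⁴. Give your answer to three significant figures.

9.79 W m^-2

Only a fraction (1−α) is absorbed and it's spread over 4πR², so ΔF = (1−α)ΔS/4 = 9.792 W m^-2.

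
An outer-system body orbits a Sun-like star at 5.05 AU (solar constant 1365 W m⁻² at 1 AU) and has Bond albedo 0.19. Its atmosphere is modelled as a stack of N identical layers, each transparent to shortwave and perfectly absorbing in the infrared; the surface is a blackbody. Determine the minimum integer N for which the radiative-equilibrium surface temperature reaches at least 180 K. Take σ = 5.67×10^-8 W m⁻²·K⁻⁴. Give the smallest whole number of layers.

5

Irradiance scales as 1/d², so S = 1365 W m⁻² × (1/5.05)² = 53.52 W m⁻².
OLR = S(1−α)/4 = 10.84 W m⁻²; the top layer radiates at T_e = 117.6 K.
Since T_s⁴ = (N+1)T_e⁴, we need N ≥ (T_s/T_e)⁴ − 1 = 4.492.
The minimum whole number is N = 5.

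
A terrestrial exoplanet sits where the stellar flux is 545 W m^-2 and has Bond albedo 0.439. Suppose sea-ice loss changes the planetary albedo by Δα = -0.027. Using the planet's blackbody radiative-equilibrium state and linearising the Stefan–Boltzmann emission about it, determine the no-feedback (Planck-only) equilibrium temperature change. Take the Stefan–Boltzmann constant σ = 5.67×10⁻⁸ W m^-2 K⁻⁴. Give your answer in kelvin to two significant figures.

2.3 kelvin

Unperturbed T_e = [545.0·(1−0.439)/(4σ)]^¼ = 191.6 K.
ΔF = −(S/4)Δα = −(545.0/4)×(-0.027) = 3.679 W m^-2.
Linearising σT⁴ gives d(σT⁴)/dT = 4σT_e³ = 1.596 W m^-2 per K.
ΔT₀ = ΔF/λ_P = 3.679/1.596 = 2.31 K.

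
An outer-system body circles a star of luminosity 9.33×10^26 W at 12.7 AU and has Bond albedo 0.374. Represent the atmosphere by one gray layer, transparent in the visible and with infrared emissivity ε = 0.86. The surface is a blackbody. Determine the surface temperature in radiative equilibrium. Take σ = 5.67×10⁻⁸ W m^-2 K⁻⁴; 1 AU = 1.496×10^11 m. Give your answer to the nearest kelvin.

100 K

Orbital distance: d = 12.7 AU = 1.900×10^12 m.
Flux at the orbit: S = L/(4πd²) = 9.33×10^26/(4π·(1.90×10^12)²) = 20.57 W m^-2.
At the top of the atmosphere, σT_e⁴ = S(1−α)/4 = 3.219 W m^-2, giving T_e = 86.80 K.
The surface balance (absorbed SW + ε·downward IR = σT_s⁴) with T_a⁴ = T_s⁴/2 reduces to T_s = T_e·[2/(2−ε)]^¼ = 99.90 K.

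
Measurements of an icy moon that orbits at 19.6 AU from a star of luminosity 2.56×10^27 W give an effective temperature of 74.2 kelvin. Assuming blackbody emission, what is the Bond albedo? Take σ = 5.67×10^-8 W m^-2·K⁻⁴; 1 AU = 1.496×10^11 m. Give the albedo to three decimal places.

d = 19.6 × 1.496×10^11 m = 2.932×10^12 m.
S = L/(4πd²) = 23.69 W m^-2.
Energy balance: S(1−α)/4 = σT⁴, so 1−α = 4σT⁴/S.
4σT⁴ = 4·5.67×10⁻⁸·(74.2)⁴ = 6.875 W m^-2.
Hence α = 1 − 6.875/23.69 = 0.7099.

0.710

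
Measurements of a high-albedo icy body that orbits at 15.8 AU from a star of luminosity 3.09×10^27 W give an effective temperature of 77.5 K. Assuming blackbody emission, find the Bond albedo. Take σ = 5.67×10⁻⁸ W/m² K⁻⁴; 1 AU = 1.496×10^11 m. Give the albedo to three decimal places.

0.814

d = 15.8 × 1.496×10^11 m = 2.364×10^12 m.
Flux at the orbit: S = L/(4πd²) = 3.09×10^27/(4π·(2.36×10^12)²) = 44.01 W/m².
From σT⁴ = S(1−α)/4 we invert for α: 1−α = 4σT⁴/S.
σT⁴ = 2.045 W/m², so 4σT⁴ = 8.182 W/m².
Hence α = 1 − 8.182/44.01 = 0.8141.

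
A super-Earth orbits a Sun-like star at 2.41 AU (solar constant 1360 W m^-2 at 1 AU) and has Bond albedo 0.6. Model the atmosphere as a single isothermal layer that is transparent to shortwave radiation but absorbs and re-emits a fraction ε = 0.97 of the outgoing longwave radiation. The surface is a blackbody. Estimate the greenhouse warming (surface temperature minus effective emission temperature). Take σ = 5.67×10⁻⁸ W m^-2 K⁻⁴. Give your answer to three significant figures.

Irradiance scales as 1/d², so S = 1360 W m^-2 × (1/2.41)² = 234.2 W m^-2.
At the top of the atmosphere, σT_e⁴ = S(1−α)/4 = 23.42 W m^-2, giving T_e = 142.6 K.
The surface balance (absorbed SW + ε·downward IR = σT_s⁴) with T_a⁴ = T_s⁴/2 reduces to T_s = T_e·[2/(2−ε)]^¼ = 168.3 K.
T_s − T_e = 168.3 − 142.6 = 25.72 K.

25.7 K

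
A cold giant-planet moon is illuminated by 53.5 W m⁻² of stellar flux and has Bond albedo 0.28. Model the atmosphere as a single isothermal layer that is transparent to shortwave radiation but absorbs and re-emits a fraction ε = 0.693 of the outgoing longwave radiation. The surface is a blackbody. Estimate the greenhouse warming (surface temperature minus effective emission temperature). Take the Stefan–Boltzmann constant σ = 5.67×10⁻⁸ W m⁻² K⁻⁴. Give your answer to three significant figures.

12.8 K

The planet radiates to space at T_e = [S(1−α)/(4σ)]^(1/4) = 114.2 K.
Surface balance with a leaky layer gives σT_s⁴ = σT_e⁴·2/(2−ε), so T_s = T_e·[2/(2−0.693)]^(1/4) = 127.0 K.
T_s − T_e = 127.0 − 114.2 = 12.81 K.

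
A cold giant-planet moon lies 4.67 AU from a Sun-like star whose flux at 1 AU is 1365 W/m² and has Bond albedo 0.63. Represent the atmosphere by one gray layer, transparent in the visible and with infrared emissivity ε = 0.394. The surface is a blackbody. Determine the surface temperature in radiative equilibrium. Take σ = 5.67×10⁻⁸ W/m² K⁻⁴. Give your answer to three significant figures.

106 K

Flux at the orbit: S = 1365/(4.67)² = 62.59 W/m².
The planet radiates to space at T_e = [S(1−α)/(4σ)]^(1/4) = 100.5 K.
Surface balance with a leaky layer gives σT_s⁴ = σT_e⁴·2/(2−ε), so T_s = T_e·[2/(2−0.394)]^(1/4) = 106.2 K.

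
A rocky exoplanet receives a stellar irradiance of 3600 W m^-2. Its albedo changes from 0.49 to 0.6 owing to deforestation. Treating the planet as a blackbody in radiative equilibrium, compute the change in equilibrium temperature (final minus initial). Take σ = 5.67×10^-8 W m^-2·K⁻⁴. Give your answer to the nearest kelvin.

Initial: T₁ = [S(1−0.49)/(4σ)]^(1/4) = 300.0 K.
After:  T₂ = [3600·0.4/(4σ)]^(1/4) = 282.3 K.
ΔT = T₂ − T₁ = -17.68 K.

-18 K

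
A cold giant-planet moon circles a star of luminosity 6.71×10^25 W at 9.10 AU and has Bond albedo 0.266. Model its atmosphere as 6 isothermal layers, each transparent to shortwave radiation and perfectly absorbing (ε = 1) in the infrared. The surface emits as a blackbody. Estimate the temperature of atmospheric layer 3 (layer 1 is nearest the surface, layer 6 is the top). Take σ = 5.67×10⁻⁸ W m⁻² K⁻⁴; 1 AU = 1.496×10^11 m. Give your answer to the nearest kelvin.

d = 9.10 × 1.496×10^11 m = 1.361×10^12 m.
Spreading L over a sphere of radius d: S = 6.71×10^25/(4π·1.36×10^12²) = 2.881 W m⁻².
Top-of-atmosphere balance: σT_e⁴ = S(1−α)/4 = 0.5287 W m⁻² → T_e = 55.26 K.
Each opaque layer satisfies 2T_j⁴ = T_{j−1}⁴ + T_{j+1}⁴, giving T_k⁴ = (N+1−k)T_e⁴.
With k = 3: T_3 = (6+1−3)^¼·55.26 K = 78.15 K.

78 kelvin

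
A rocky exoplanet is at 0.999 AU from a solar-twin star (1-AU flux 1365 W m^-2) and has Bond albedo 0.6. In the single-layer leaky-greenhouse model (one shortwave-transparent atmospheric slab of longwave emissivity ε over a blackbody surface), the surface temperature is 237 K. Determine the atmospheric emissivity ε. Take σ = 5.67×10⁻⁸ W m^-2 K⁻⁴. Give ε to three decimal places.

Flux at the orbit: S = 1365/(0.999)² = 1368 W m^-2.
TOA balance gives T_e = 221.6 K.
Since (2−ε)/2 = (T_e/T_s)⁴ = 0.7646, ε = 0.4708.

0.471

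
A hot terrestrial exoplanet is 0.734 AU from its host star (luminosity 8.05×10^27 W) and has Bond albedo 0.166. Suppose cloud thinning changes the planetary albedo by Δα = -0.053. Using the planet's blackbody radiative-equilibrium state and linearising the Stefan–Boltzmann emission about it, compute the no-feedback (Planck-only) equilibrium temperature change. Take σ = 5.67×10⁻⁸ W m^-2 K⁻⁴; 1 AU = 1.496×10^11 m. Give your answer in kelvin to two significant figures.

11 K

d = 0.734 × 1.496×10^11 m = 1.098×10^11 m.
Spreading L over a sphere of radius d: S = 8.05×10^27/(4π·1.10×10^11²) = 53130 W m^-2.
Reference equilibrium: T_e = [S(1−α)/(4σ)]^(1/4) = 664.8 K.
TOA radiative forcing: ΔF = −S·Δα/4 = −53130·(-0.053)/4 = 704.0 W m^-2.
Planck response: λ_P = 4σT_e³ = 4·5.67×10⁻⁸·(664.8)³ = 66.65 W m^-2/K.
ΔT₀ = ΔF/λ_P = 704.0/66.65 = 10.6 K.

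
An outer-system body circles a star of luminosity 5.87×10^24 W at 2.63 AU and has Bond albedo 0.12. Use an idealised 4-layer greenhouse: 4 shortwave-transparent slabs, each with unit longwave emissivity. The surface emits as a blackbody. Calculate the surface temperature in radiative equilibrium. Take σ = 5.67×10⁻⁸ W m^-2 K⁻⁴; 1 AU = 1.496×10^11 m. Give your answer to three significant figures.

87.5 kelvin

Orbital distance: d = 2.63 AU = 3.934×10^11 m.
Flux at the orbit: S = L/(4πd²) = 5.87×10^24/(4π·(3.93×10^11)²) = 3.018 W m^-2.
Top-of-atmosphere balance: σT_e⁴ = S(1−α)/4 = 0.6639 W m^-2 → T_e = 58.50 K.
For an N-layer opaque stack, T_s⁴ = (N+1)T_e⁴, hence T_s = (5)^(1/4)×58.50 K = 87.47 K.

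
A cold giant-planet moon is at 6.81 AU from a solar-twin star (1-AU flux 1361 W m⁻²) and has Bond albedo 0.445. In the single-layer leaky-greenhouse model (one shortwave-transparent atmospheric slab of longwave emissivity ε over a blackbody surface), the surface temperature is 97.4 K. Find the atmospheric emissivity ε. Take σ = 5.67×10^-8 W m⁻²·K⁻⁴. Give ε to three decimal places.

0.404

Flux at the orbit: S = 1361/(6.81)² = 29.35 W m⁻².
Effective temperature: T_e = [S(1−α)/(4σ)]^(1/4) = 92.06 K.
Inverting T_s⁴ = 2T_e⁴/(2−ε): (T_e/T_s)⁴ = 0.7980, so ε = 2(1 − 0.7980) = 0.4041.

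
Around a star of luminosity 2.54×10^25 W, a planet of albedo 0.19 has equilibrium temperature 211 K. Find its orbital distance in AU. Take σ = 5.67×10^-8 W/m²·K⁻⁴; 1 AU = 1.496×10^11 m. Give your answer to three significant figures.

Required flux: S = 4σT⁴/(1−α) = 555.0 W/m².
S = L/(4πd²) → d = √(L/4πS) = √(2.54×10^25/(4π·555.0)) = 6.035×10^10 m = 0.4034 AU.

0.403 AU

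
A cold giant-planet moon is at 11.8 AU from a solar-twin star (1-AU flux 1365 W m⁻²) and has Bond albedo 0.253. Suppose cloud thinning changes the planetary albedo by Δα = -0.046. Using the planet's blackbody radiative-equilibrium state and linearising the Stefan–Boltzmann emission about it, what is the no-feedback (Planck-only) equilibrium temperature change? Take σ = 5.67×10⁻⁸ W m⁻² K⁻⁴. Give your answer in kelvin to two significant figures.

1.2 K

Irradiance scales as 1/d², so S = 1365 W m⁻² × (1/11.8)² = 9.803 W m⁻².
Unperturbed T_e = [9.803·(1−0.253)/(4σ)]^¼ = 75.38 K.
ΔF = −(S/4)Δα = −(9.803/4)×(-0.046) = 0.1127 W m⁻².
The Planck feedback parameter is 4σT_e³ = 0.09715 W m⁻²/K.
So ΔT₀ = 0.1127/0.09715 = 1.16 K.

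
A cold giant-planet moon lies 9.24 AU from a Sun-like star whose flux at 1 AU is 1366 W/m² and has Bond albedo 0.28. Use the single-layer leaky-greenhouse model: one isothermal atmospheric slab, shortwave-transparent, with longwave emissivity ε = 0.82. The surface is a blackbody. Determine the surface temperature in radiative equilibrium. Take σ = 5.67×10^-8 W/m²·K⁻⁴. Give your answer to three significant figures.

By the inverse-square law, S = 1366/9.24² = 16.00 W/m².
At the top of the atmosphere, σT_e⁴ = S(1−α)/4 = 2.880 W/m², giving T_e = 84.42 K.
Surface balance with a leaky layer gives σT_s⁴ = σT_e⁴·2/(2−ε), so T_s = T_e·[2/(2−0.82)]^(1/4) = 96.32 K.

96.3 K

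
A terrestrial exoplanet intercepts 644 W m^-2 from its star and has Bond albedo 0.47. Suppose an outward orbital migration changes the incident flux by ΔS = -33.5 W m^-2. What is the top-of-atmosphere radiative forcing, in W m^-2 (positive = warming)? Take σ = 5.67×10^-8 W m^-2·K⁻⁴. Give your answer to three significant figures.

Only a fraction (1−α) is absorbed and it's spread over 4πR², so ΔF = (1−α)ΔS/4 = -4.439 W m^-2.

-4.44 W m^-2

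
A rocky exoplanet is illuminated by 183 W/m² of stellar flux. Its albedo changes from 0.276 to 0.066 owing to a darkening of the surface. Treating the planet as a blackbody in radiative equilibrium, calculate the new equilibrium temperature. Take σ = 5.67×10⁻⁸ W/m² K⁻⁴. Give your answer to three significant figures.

With the new albedo, S(1−α₂)/4 = 42.73 W/m², so T₂ = 165.7 K.

166 K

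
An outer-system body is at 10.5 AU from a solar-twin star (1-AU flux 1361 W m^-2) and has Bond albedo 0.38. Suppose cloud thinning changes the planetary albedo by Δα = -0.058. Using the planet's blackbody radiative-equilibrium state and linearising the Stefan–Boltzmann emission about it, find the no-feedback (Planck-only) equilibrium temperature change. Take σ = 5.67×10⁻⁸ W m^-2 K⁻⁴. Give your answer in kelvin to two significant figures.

Flux at the orbit: S = 1361/(10.5)² = 12.34 W m^-2.
Reference equilibrium: T_e = [S(1−α)/(4σ)]^(1/4) = 76.22 K.
TOA radiative forcing: ΔF = −S·Δα/4 = −12.34·(-0.058)/4 = 0.1790 W m^-2.
Planck response: λ_P = 4σT_e³ = 4·5.67×10⁻⁸·(76.22)³ = 0.1004 W m^-2/K.
Hence the no-feedback warming is ΔF/(4σT_e³) = 1.78 K.

1.8 kelvin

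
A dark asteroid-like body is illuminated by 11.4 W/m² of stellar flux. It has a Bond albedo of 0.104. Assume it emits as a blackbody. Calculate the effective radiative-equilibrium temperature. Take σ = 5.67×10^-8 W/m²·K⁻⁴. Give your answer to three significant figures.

Averaging over the sphere, the absorbed flux is S(1−α)/4 = 2.554 W/m².
Set σT⁴ = 2.554 → T = (2.554/σ)^(1/4) = 81.92 K.

81.9 K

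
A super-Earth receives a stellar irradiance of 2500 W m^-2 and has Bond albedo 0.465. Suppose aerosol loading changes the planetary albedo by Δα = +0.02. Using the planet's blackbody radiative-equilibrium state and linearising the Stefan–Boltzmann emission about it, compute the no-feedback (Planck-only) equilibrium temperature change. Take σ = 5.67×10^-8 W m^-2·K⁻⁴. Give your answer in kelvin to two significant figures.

-2.6 K

The baseline emission temperature is T_e = 277.1 K.
The change in absorbed flux is Δ[S(1−α)/4] = −SΔα/4 = -12.50 W m^-2.
Linearising σT⁴ gives d(σT⁴)/dT = 4σT_e³ = 4.826 W m^-2 per K.
Hence the no-feedback warming is ΔF/(4σT_e³) = -2.59 K.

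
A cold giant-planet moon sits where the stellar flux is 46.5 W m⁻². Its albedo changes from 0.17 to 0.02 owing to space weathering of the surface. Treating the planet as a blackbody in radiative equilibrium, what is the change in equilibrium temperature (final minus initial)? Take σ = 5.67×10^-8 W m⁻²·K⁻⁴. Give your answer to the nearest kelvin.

5 kelvin

With α = 0.17, T₁ = 114.2 K.
Final:   T₂ = [S(1−0.02)/(4σ)]^(1/4) = 119.1 K.
ΔT = T₂ − T₁ = 4.843 K.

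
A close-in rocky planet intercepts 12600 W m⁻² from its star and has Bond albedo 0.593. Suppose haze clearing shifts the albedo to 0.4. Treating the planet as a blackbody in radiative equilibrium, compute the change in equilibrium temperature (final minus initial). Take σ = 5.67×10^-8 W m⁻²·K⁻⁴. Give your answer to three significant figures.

Initial: T₁ = [S(1−0.593)/(4σ)]^(1/4) = 387.8 K.
Final:   T₂ = [S(1−0.4)/(4σ)]^(1/4) = 427.3 K.
ΔT = T₂ − T₁ = 39.51 K.

39.5 K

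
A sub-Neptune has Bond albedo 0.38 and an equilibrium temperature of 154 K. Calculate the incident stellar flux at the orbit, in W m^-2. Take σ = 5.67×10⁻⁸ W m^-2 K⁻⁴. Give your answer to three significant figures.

From S(1−α)/4 = σT⁴: S = 4σT⁴/(1−α).
σT⁴ = 5.67×10⁻⁸·(154)⁴ = 31.89 W m^-2.
So S = 4×31.89/(1−0.38) = 205.7 W m^-2.

206 W m^-2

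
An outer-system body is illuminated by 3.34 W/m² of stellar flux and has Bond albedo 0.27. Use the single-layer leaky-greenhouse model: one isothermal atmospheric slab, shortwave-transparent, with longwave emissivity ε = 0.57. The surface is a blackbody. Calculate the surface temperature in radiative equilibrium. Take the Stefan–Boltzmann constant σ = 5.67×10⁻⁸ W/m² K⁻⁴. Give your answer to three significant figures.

62.3 K

The planet radiates to space at T_e = [S(1−α)/(4σ)]^(1/4) = 57.26 K.
For a single slab of emissivity ε, T_s⁴ = 2T_e⁴/(2−ε); thus T_s = 57.26·(1.399)^(1/4) = 62.27 K.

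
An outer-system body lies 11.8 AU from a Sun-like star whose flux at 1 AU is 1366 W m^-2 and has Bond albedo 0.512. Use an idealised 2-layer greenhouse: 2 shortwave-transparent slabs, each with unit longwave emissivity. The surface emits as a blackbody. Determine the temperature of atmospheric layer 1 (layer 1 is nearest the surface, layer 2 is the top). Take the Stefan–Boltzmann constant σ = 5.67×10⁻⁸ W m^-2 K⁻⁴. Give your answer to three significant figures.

Flux at the orbit: S = 1366/(11.8)² = 9.810 W m^-2.
Top-of-atmosphere balance: σT_e⁴ = S(1−α)/4 = 1.197 W m^-2 → T_e = 67.78 K.
The net upward flux σT_e⁴ is constant between every pair of levels, so T_k⁴ = (N+1−k)T_e⁴.
T_1 = (2)^(1/4)·67.78 = 80.61 K.

80.6 K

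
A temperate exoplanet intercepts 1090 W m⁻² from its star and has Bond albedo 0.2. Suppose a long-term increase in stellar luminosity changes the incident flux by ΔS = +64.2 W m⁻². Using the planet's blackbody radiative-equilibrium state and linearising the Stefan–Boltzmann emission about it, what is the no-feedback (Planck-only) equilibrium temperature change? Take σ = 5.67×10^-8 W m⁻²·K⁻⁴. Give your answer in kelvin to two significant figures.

Reference equilibrium: T_e = [S(1−α)/(4σ)]^(1/4) = 249.0 K.
Only a fraction (1−α) is absorbed and it's spread over 4πR², so ΔF = (1−α)ΔS/4 = 12.84 W m⁻².
Linearising σT⁴ gives d(σT⁴)/dT = 4σT_e³ = 3.502 W m⁻² per K.
So ΔT₀ = 12.84/3.502 = 3.67 K.

3.7 kelvin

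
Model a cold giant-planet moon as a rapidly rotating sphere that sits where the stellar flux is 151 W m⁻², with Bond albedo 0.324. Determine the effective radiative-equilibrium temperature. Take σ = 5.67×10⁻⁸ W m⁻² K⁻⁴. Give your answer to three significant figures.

146 K

The planet absorbs (1−α)S over its disc πR² and re-emits over 4πR², so the mean absorbed flux is (1−0.324)·151.0/4 = 25.52 W m⁻².
Set σT⁴ = 25.52 → T = (25.52/σ)^(1/4) = 145.7 K.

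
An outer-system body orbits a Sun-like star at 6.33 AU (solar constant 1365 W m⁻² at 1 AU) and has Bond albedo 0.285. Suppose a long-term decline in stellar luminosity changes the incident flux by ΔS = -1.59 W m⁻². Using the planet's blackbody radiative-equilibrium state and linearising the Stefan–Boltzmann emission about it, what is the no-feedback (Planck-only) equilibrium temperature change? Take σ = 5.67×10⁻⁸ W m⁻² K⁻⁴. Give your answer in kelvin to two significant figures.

-1.2 K

Flux at the orbit: S = 1365/(6.33)² = 34.07 W m⁻².
Unperturbed T_e = [34.07·(1−0.285)/(4σ)]^¼ = 101.8 K.
TOA radiative forcing: ΔF = (1−α)ΔS/4 = 0.715·(-1.59)/4 = -0.2842 W m⁻².
Linearising σT⁴ gives d(σT⁴)/dT = 4σT_e³ = 0.2393 W m⁻² per K.
So ΔT₀ = -0.2842/0.2393 = -1.19 K.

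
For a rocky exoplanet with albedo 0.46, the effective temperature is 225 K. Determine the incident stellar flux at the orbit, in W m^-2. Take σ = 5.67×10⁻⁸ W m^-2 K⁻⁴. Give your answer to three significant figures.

1080 W m^-2

Invert the energy balance for S: S = 4σT⁴/(1−α).
The emitted flux is σT⁴ = 145.3 W m^-2.
So S = 4×145.3/(1−0.46) = 1076 W m^-2.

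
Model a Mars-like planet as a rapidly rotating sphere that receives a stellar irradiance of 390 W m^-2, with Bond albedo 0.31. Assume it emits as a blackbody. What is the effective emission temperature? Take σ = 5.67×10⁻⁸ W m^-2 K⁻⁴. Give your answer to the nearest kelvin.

Averaging over the sphere, the absorbed flux is S(1−α)/4 = 67.27 W m^-2.
In equilibrium σT⁴ equals this, so T = 185.6 K.

186 K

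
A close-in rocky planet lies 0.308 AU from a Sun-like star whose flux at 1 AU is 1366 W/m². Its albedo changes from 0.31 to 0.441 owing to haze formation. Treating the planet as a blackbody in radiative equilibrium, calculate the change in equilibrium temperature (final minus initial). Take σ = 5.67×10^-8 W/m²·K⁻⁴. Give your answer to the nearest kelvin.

-23 K

Irradiance scales as 1/d², so S = 1366 W/m² × (1/0.308)² = 14400 W/m².
Before: T₁ = [14400·0.69/(4σ)]^(1/4) = 457.5 K.
After:  T₂ = [14400·0.559/(4σ)]^(1/4) = 434.0 K.
ΔT = T₂ − T₁ = -23.46 K.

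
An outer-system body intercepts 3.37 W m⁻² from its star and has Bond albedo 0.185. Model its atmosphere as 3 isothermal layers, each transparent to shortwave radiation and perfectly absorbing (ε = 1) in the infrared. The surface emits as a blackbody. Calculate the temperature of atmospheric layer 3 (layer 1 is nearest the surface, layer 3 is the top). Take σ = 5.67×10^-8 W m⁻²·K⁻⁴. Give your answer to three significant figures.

59.0 kelvin

OLR = S(1−α)/4 = 0.6866 W m⁻²; the top layer radiates at T_e = 58.99 K.
Each opaque layer satisfies 2T_j⁴ = T_{j−1}⁴ + T_{j+1}⁴, giving T_k⁴ = (N+1−k)T_e⁴.
With k = 3: T_3 = (3+1−3)^¼·58.99 K = 58.99 K.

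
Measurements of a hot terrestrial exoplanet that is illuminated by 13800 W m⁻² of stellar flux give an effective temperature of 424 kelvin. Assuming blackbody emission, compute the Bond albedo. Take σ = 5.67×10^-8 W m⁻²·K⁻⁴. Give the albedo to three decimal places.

0.469

Energy balance: S(1−α)/4 = σT⁴, so 1−α = 4σT⁴/S.
4σT⁴ = 4·5.67×10⁻⁸·(424)⁴ = 7330 W m⁻².
1−α = 7330/13800 = 0.5312, so α = 0.4688.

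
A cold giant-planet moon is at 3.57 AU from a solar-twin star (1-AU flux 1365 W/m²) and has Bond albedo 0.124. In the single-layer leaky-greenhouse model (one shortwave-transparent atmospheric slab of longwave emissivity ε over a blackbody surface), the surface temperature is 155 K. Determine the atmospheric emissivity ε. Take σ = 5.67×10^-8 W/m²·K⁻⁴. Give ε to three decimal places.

0.567

Flux at the orbit: S = 1365/(3.57)² = 107.1 W/m².
First, T_e = [107.1·(1−0.124)/(4σ)]^(1/4) = 142.6 K.
Since (2−ε)/2 = (T_e/T_s)⁴ = 0.7167, ε = 0.5666.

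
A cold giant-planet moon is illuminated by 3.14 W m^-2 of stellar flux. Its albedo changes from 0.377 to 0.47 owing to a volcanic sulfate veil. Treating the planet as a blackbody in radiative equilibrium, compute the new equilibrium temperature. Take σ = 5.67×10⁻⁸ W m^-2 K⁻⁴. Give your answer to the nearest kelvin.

With the new albedo, S(1−α₂)/4 = 0.4161 W m^-2, so T₂ = 52.05 K.

52 K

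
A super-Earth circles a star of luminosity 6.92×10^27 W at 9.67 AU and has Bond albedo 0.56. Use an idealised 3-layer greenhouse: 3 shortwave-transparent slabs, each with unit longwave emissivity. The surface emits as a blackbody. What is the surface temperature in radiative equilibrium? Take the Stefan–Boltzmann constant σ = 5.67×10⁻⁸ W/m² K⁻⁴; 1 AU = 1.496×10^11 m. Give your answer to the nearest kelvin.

d = 9.67 × 1.496×10^11 m = 1.447×10^12 m.
Flux at the orbit: S = L/(4πd²) = 6.92×10^27/(4π·(1.45×10^12)²) = 263.1 W/m².
Top-of-atmosphere balance: σT_e⁴ = S(1−α)/4 = 28.94 W/m² → T_e = 150.3 K.
Layer-by-layer balance gives σT_s⁴ = (N+1)σT_e⁴, so T_s = 4^¼·150.3 = 212.6 K.

213 K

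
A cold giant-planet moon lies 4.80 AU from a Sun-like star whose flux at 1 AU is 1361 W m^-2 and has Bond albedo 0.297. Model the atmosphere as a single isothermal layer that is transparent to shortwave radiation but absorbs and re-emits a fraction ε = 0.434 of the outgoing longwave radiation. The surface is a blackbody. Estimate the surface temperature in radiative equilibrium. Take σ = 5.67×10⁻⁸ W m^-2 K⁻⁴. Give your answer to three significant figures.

124 K

Irradiance scales as 1/d², so S = 1361 W m^-2 × (1/4.80)² = 59.07 W m^-2.
Effective emission temperature (TOA balance): σT_e⁴ = S(1−α)/4 = 10.38 W m^-2 → T_e = 116.3 K.
The surface balance (absorbed SW + ε·downward IR = σT_s⁴) with T_a⁴ = T_s⁴/2 reduces to T_s = T_e·[2/(2−ε)]^¼ = 123.7 K.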